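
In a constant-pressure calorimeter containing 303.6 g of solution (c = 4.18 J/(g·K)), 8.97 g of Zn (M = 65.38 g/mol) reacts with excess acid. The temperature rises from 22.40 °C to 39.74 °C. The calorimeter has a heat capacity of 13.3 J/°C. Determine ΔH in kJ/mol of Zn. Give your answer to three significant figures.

ΔH = -162 kJ/mol

|ΔT| = |39.74 − 22.40| = 17.34 °C
|q_surr| = (303.6 × 4.18 + 13.3) × 17.34 = 1282.348 × 17.34 = 22240 J
n(Zn) = 8.97 / 65.38 = 0.1372 mol
Temperature rose, so q_rxn = −|q_surr| = -22.24 kJ
ΔH = q_rxn / n = -162.1 kJ/mol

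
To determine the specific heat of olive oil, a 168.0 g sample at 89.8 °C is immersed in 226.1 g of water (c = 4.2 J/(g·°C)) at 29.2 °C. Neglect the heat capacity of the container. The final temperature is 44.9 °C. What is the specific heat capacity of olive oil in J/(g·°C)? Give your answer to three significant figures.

c = 1.98 J/(g·°C)

q_gained = (226.1 × 4.2) × (44.9 − 29.2) = 14910 J
q_lost = 168.0 × c × (89.8 − 44.9) = 7543.2 c
Set equal: c = 14910 / 7543.2 = 1.98 J/(g·°C)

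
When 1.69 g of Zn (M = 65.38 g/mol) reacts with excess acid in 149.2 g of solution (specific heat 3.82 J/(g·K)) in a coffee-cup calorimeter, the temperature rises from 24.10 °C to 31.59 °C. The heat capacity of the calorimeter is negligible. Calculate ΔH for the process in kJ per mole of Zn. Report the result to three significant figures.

ΔH = -165 kJ/mol

|ΔT| = |31.59 − 24.10| = 7.49 °C
|q_surr| = (149.2 × 3.82) × 7.49 = 569.944 × 7.49 = 4269 J
n(Zn) = 1.69 / 65.38 = 0.02585 mol
Temperature rose, so q_rxn = −|q_surr| = -4.269 kJ
ΔH = q_rxn / n = -165.1 kJ/mol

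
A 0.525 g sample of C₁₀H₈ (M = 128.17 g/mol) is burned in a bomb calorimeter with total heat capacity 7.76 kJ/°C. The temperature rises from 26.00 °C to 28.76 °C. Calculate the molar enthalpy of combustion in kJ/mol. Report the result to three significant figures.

ΔH = -5230 kJ/mol

ΔT = 28.76 − 26.00 = 2.76 °C
q_cal = C_cal × ΔT = 7.76 × 2.76 = 21.4176 kJ
n = 0.525 / 128.17 = 0.004096 mol
q_rxn = −q_cal = -21.4176 kJ
ΔH = -21.4176 / 0.004096 = -5229 kJ/mol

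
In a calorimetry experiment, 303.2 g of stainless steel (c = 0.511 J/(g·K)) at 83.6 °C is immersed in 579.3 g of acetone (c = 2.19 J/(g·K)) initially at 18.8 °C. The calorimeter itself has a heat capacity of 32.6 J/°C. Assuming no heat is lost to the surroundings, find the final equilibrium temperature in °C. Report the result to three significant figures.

Heat lost by stainless steel = heat gained by acetone + calorimeter.
(303.2)(0.511)(83.6 − T) = [(579.3)(2.19) + 32.6](T − 18.8)
154.9352 (83.6 − T) = 1301.267 (T − 18.8)
12953 − 154.9352 T = 1301.267 T − 24464
37417 = 1456.2022 T
T = 25.69 °C

T_f = 25.7 °C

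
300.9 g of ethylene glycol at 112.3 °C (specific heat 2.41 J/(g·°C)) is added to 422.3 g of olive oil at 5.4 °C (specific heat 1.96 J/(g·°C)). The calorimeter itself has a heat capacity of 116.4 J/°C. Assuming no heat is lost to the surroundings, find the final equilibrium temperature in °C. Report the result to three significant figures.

T_f = 51.8 °C

Heat lost by ethylene glycol = heat gained by olive oil + calorimeter.
(300.9)(2.41)(112.3 − T) = [(422.3)(1.96) + 116.4](T − 5.4)
725.169 (112.3 − T) = 944.108 (T − 5.4)
81436 − 725.169 T = 944.108 T − 5098.2
86534.2 = 1669.277 T
T = 51.84 °C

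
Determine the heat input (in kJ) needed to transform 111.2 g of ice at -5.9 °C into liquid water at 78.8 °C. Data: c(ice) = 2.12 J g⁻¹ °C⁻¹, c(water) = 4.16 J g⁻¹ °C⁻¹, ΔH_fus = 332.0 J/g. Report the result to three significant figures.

q1 (heat ice -5.9→0.0 °C): 111.2 × 2.12 × 5.9 = 1391 J
q2 (melt at 0 °C): 111.2 × 332.0 = 36918 J
q3 (heat water 0.0→78.8 °C): 111.2 × 4.16 × 78.8 = 36452 J
Total: 1391 + 36918 + 36452 = 74761 J = 74.8 kJ

q = 74.8 kJ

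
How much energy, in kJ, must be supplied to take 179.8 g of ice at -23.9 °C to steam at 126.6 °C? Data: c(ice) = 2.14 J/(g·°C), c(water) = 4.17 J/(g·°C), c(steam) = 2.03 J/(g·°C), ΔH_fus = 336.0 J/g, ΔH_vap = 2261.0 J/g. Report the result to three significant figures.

q1 (heat ice -23.9→0.0 °C): 179.8 × 2.14 × 23.9 = 9196 J
q2 (melt at 0 °C): 179.8 × 336.0 = 60413 J
q3 (heat water 0.0→100.0 °C): 179.8 × 4.17 × 100.0 = 74977 J
q4 (vaporize at 100 °C): 179.8 × 2261.0 = 406528 J
q5 (heat steam 100.0→126.6 °C): 179.8 × 2.03 × 26.6 = 9709 J
Total: 9196 + 60413 + 74977 + 406528 + 9709 = 560823 J = 561 kJ

q = 561 kJ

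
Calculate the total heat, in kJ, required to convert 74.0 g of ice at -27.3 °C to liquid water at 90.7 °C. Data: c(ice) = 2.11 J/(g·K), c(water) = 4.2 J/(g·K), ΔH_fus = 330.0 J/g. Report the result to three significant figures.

q = 56.9 kJ

q1 (heat ice -27.3→0.0 °C): 74.0 × 2.11 × 27.3 = 4263 J
q2 (melt at 0 °C): 74.0 × 330.0 = 24420 J
q3 (heat water 0.0→90.7 °C): 74.0 × 4.2 × 90.7 = 28190 J
Total: 4263 + 24420 + 28190 = 56873 J = 56.9 kJ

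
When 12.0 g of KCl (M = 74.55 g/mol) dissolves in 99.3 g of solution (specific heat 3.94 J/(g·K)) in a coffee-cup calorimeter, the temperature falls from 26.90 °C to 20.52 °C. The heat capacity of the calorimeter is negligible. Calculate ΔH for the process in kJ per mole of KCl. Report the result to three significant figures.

ΔH = 15.5 kJ/mol

|ΔT| = |20.52 − 26.90| = 6.38 °C
|q_surr| = (99.3 × 3.94) × 6.38 = 391.242 × 6.38 = 2496 J
n(KCl) = 12.0 / 74.55 = 0.1610 mol
Temperature fell, so q_rxn = +|q_surr| = 2.496 kJ
ΔH = q_rxn / n = 15.50 kJ/mol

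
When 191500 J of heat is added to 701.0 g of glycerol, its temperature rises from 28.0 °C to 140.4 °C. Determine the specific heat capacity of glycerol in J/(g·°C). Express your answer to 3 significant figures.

c = q / (m ΔT) = 191500 / (701.0 × 112.4)
c = 191500 / 78792.4 = 2.43 J/(g·°C)

c = 2.43 J/(g·°C)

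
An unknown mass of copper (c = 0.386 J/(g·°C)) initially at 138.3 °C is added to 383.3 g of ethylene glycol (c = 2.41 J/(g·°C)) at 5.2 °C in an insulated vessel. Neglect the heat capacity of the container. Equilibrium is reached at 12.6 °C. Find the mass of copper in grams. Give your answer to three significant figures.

q_gained = (383.3 × 2.41) × (12.6 − 5.2) = 6836 J
q_lost = m × 0.386 × (138.3 − 12.6) = 48.5202 m
m = 6836 / 48.5202 = 141 g

m = 141 g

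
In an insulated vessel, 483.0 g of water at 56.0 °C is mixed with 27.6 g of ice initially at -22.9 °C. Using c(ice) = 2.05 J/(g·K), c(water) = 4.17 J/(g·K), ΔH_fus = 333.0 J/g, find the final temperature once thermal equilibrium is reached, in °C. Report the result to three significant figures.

T_f = 48.0 °C

Heat to bring ice to 0 °C and melt it: q₁ = 27.6×2.05×22.9 + 27.6×333.0 = 10486 J
Heat the water can supply cooling to 0 °C: 483.0×4.17×56.0 = 112790 J > q₁, so all ice melts.
Energy balance: 483.0×4.17×(56.0 − T) = 10486 + 27.6×4.17×(T − 0)
2014.11(56.0 − T) = 10486 + 115.092 T
112790 − 10486 = 2129.202 T
T = 102304 / 2129.202 = 48.048 °C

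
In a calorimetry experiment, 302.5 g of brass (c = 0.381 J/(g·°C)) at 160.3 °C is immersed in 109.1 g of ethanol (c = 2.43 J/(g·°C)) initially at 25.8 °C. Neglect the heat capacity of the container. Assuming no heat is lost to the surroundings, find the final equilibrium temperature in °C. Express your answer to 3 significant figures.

T_f = 66.6 °C

Heat lost by brass = heat gained by ethanol.
(302.5)(0.381)(160.3 − T) = (109.1)(2.43)(T − 25.8)
115.2525 (160.3 − T) = 265.113 (T − 25.8)
18475 − 115.2525 T = 265.113 T − 6839.9
25314.9 = 380.3655 T
T = 66.55 °C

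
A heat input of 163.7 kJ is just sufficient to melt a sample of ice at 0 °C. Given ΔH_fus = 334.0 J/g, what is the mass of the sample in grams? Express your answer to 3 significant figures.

m = 490 g

m = q / ΔH_fus = 163700 J / 334.0 J/g = 490 g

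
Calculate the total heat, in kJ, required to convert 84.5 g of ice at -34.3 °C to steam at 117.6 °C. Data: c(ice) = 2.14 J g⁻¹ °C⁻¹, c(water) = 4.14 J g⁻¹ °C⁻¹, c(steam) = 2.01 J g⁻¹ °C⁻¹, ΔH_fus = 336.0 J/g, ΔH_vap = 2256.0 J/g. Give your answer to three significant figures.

q1 (heat ice -34.3→0.0 °C): 84.5 × 2.14 × 34.3 = 6202 J
q2 (melt at 0 °C): 84.5 × 336.0 = 28392 J
q3 (heat water 0.0→100.0 °C): 84.5 × 4.14 × 100.0 = 34983 J
q4 (vaporize at 100 °C): 84.5 × 2256.0 = 190632 J
q5 (heat steam 100.0→117.6 °C): 84.5 × 2.01 × 17.6 = 2989 J
Total: 6202 + 28392 + 34983 + 190632 + 2989 = 263198 J = 263 kJ

q = 263 kJ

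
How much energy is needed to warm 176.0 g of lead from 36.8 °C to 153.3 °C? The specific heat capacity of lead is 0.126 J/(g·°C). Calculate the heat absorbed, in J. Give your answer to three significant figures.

q = 2580 J

q = m c ΔT = 176.0 × 0.126 × (153.3 − 36.8)
q = 176.0 × 0.126 × 116.5 = 2584 J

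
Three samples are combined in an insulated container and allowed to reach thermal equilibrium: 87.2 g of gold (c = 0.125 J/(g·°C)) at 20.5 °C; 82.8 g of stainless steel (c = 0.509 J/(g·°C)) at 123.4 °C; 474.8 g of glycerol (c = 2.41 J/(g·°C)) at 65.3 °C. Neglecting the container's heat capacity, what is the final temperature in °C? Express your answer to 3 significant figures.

Σ mᵢcᵢ(T − Tᵢ) = 0  ⇒  T = Σ mᵢcᵢTᵢ / Σ mᵢcᵢ
Σ mᵢcᵢ = 87.2×0.125 + 82.8×0.509 + 474.8×2.41 = 1197.3132
Σ mᵢcᵢTᵢ = 10.9×20.5 + 42.1452×123.4 + 1144.268×65.3 = 80145
T = 80145 / 1197.3132 = 66.94 °C

T_f = 66.9 °C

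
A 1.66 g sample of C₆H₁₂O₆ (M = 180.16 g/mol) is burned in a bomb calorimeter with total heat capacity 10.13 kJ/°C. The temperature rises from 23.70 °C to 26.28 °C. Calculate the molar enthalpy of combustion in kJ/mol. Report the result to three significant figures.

ΔT = 26.28 − 23.70 = 2.58 °C
q_cal = C_cal × ΔT = 10.13 × 2.58 = 26.1354 kJ
n = 1.66 / 180.16 = 0.009214 mol
q_rxn = −q_cal = -26.1354 kJ
ΔH = -26.1354 / 0.009214 = -2836 kJ/mol

ΔH = -2840 kJ/mol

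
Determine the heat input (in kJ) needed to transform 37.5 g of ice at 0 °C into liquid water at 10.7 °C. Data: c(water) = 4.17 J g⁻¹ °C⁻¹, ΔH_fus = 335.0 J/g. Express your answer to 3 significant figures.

q1 (melt at 0 °C): 37.5 × 335.0 = 12563 J
q2 (heat water 0.0→10.7 °C): 37.5 × 4.17 × 10.7 = 1673 J
Total: 12563 + 1673 = 14236 J = 14.2 kJ

q = 14.2 kJ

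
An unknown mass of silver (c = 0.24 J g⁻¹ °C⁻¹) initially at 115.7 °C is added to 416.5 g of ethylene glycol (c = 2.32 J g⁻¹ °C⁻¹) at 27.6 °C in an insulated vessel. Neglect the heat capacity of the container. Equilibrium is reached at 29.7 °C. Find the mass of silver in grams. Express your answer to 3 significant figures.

q_gained = (416.5 × 2.32) × (29.7 − 27.6) = 2029 J
q_lost = m × 0.24 × (115.7 − 29.7) = 20.64 m
m = 2029 / 20.64 = 98.3 g

m = 98.3 g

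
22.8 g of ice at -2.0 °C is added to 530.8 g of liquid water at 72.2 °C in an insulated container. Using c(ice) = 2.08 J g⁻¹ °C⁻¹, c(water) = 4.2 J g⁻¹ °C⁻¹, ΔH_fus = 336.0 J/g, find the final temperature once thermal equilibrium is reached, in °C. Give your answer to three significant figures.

T_f = 65.9 °C

Heat to bring ice to 0 °C and melt it: q₁ = 22.8×2.08×2.0 + 22.8×336.0 = 7755.6 J
Heat the water can supply cooling to 0 °C: 530.8×4.2×72.2 = 160960 J > q₁, so all ice melts.
Energy balance: 530.8×4.2×(72.2 − T) = 7755.6 + 22.8×4.2×(T − 0)
2229.36(72.2 − T) = 7755.6 + 95.76 T
160960 − 7755.6 = 2325.12 T
T = 153204.4 / 2325.12 = 65.89 °C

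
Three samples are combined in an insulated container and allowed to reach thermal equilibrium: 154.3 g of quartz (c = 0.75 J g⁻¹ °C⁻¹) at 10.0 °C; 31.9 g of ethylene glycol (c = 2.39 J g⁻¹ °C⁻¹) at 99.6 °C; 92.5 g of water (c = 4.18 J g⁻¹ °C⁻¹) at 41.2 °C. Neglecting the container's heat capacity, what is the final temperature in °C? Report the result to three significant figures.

Σ mᵢcᵢ(T − Tᵢ) = 0  ⇒  T = Σ mᵢcᵢTᵢ / Σ mᵢcᵢ
Σ mᵢcᵢ = 154.3×0.75 + 31.9×2.39 + 92.5×4.18 = 578.616
Σ mᵢcᵢTᵢ = 115.725×10.0 + 76.241×99.6 + 386.65×41.2 = 24681
T = 24681 / 578.616 = 42.66 °C

T_f = 42.7 °C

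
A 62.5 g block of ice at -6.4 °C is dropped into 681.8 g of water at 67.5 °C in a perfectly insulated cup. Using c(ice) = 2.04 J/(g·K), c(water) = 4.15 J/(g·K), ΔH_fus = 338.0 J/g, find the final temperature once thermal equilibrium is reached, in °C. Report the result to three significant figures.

T_f = 54.7 °C

Heat to bring ice to 0 °C and melt it: q₁ = 62.5×2.04×6.4 + 62.5×338.0 = 21941 J
Heat the water can supply cooling to 0 °C: 681.8×4.15×67.5 = 190989 J > q₁, so all ice melts.
Energy balance: 681.8×4.15×(67.5 − T) = 21941 + 62.5×4.15×(T − 0)
2829.47(67.5 − T) = 21941 + 259.375 T
190989 − 21941 = 3088.845 T
T = 169048 / 3088.845 = 54.73 °C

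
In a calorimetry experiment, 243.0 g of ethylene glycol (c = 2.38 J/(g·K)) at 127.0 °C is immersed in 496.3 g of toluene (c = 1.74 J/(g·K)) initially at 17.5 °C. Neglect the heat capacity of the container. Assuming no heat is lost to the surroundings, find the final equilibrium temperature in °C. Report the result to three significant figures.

Heat lost by ethylene glycol = heat gained by toluene.
(243.0)(2.38)(127.0 − T) = (496.3)(1.74)(T − 17.5)
578.34 (127.0 − T) = 863.562 (T − 17.5)
73449 − 578.34 T = 863.562 T − 15112
88561 = 1441.902 T
T = 61.42 °C

T_f = 61.4 °C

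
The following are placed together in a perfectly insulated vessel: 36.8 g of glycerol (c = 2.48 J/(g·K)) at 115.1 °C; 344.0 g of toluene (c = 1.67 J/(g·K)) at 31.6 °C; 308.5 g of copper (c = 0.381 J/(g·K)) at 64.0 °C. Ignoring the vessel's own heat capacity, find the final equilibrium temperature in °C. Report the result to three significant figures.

T_f = 46.2 °C

Σ mᵢcᵢ(T − Tᵢ) = 0  ⇒  T = Σ mᵢcᵢTᵢ / Σ mᵢcᵢ
Σ mᵢcᵢ = 36.8×2.48 + 344.0×1.67 + 308.5×0.381 = 783.2825
Σ mᵢcᵢTᵢ = 91.264×115.1 + 574.48×31.6 + 117.5385×64.0 = 36181
T = 36181 / 783.2825 = 46.19 °C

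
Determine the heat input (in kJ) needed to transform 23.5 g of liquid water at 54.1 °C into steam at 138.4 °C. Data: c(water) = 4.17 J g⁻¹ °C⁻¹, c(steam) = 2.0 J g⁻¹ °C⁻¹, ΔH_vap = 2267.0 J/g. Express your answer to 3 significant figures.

q1 (heat water 54.1→100.0 °C): 23.5 × 4.17 × 45.9 = 4498 J
q2 (vaporize at 100 °C): 23.5 × 2267.0 = 53275 J
q3 (heat steam 100.0→138.4 °C): 23.5 × 2.0 × 38.4 = 1805 J
Total: 4498 + 53275 + 1805 = 59578 J = 59.6 kJ

q = 59.6 kJ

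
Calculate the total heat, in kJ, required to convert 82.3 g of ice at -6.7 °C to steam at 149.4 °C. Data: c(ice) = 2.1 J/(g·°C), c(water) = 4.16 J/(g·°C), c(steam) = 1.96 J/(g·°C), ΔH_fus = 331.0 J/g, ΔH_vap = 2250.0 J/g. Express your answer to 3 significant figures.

q1 (heat ice -6.7→0.0 °C): 82.3 × 2.1 × 6.7 = 1158 J
q2 (melt at 0 °C): 82.3 × 331.0 = 27241 J
q3 (heat water 0.0→100.0 °C): 82.3 × 4.16 × 100.0 = 34237 J
q4 (vaporize at 100 °C): 82.3 × 2250.0 = 185175 J
q5 (heat steam 100.0→149.4 °C): 82.3 × 1.96 × 49.4 = 7969 J
Total: 1158 + 27241 + 34237 + 185175 + 7969 = 255780 J = 256 kJ

q = 256 kJ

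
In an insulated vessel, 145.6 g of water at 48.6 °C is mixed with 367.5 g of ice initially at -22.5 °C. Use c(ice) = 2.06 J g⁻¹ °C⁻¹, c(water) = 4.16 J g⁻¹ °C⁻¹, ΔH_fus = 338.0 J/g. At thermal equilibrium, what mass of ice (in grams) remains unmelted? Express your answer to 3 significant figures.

Heat to warm all ice to 0 °C: 367.5×2.06×22.5 = 17034 J
Heat released by water cooling to 0 °C: 145.6×4.16×48.6 = 29437 J
29437 J < 17034 + 367.5×338.0 = 141249 J, so not all ice melts; final T = 0 °C.
Heat left for melting: 29437 − 17034 = 12403 J
Mass melted = 12403 / 338.0 = 36.70 g
Ice remaining = 367.5 − 36.70 = 330.80 g

m_ice remaining = 331 g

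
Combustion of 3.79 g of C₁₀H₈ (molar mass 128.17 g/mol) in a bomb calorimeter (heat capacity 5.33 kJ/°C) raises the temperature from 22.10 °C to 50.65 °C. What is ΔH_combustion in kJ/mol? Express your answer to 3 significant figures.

ΔH = -5150 kJ/mol

ΔT = 50.65 − 22.10 = 28.55 °C
q_cal = C_cal × ΔT = 5.33 × 28.55 = 152.1715 kJ
n = 3.79 / 128.17 = 0.02957 mol
q_rxn = −q_cal = -152.1715 kJ
ΔH = -152.1715 / 0.02957 = -5146 kJ/mol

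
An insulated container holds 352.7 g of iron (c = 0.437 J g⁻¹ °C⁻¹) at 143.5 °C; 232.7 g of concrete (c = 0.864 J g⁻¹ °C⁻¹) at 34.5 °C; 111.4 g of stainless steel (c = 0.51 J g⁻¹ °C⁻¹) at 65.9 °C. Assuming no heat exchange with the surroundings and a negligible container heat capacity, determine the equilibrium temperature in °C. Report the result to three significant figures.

Σ mᵢcᵢ(T − Tᵢ) = 0  ⇒  T = Σ mᵢcᵢTᵢ / Σ mᵢcᵢ
Σ mᵢcᵢ = 352.7×0.437 + 232.7×0.864 + 111.4×0.51 = 411.9967
Σ mᵢcᵢTᵢ = 154.1299×143.5 + 201.0528×34.5 + 56.814×65.9 = 32798
T = 32798 / 411.9967 = 79.61 °C

T_f = 79.6 °C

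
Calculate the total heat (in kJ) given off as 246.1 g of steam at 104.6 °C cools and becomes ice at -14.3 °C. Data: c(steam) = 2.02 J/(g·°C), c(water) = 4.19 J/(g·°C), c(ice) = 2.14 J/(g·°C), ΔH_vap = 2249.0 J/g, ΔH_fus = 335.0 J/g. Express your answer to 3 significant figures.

q = 749 kJ

q1 (cool steam 104.6→100 °C): 246.1 × 2.02 × 4.6 = 2287 J
q2 (condense at 100 °C): 246.1 × 2249.0 = 553479 J
q3 (cool water 100→0 °C): 246.1 × 4.19 × 100.0 = 103116 J
q4 (freeze at 0 °C): 246.1 × 335.0 = 82444 J
q5 (cool ice 0→-14.3 °C): 246.1 × 2.14 × 14.3 = 7531 J
Total: 2287 + 553479 + 103116 + 82444 + 7531 = 748857 J = 749 kJ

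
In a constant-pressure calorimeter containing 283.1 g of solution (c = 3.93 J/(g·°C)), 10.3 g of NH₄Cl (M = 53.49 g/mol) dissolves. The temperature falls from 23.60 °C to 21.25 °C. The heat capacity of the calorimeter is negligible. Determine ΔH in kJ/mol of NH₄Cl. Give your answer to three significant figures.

|ΔT| = |21.25 − 23.60| = 2.35 °C
|q_surr| = (283.1 × 3.93) × 2.35 = 1112.583 × 2.35 = 2615 J
n(NH₄Cl) = 10.3 / 53.49 = 0.1926 mol
Temperature fell, so q_rxn = +|q_surr| = 2.615 kJ
ΔH = q_rxn / n = 13.58 kJ/mol

ΔH = 13.6 kJ/mol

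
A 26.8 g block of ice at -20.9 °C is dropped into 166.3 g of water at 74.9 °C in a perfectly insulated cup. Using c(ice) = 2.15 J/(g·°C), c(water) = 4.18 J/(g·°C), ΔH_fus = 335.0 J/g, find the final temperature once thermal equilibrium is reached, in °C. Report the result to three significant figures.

Heat to bring ice to 0 °C and melt it: q₁ = 26.8×2.15×20.9 + 26.8×335.0 = 10182 J
Heat the water can supply cooling to 0 °C: 166.3×4.18×74.9 = 52065.5 J > q₁, so all ice melts.
Energy balance: 166.3×4.18×(74.9 − T) = 10182 + 26.8×4.18×(T − 0)
695.134(74.9 − T) = 10182 + 112.024 T
52065.5 − 10182 = 807.158 T
T = 41883.5 / 807.158 = 51.89 °C

T_f = 51.9 °C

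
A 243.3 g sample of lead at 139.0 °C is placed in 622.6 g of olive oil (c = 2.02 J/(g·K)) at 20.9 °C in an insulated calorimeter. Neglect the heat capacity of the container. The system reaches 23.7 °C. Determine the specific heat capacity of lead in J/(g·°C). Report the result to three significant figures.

q_gained = (622.6 × 2.02) × (23.7 − 20.9) = 3521 J
q_lost = 243.3 × c × (139.0 − 23.7) = 28052.49 c
Set equal: c = 3521 / 28052.49 = 0.126 J/(g·°C)

c = 0.126 J/(g·°C)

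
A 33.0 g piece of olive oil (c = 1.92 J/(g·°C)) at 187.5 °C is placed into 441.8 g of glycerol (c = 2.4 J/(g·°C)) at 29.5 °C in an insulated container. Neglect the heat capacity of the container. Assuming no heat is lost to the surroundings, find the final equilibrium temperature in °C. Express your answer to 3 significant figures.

T_f = 38.4 °C

Heat lost by olive oil = heat gained by glycerol.
(33.0)(1.92)(187.5 − T) = (441.8)(2.4)(T − 29.5)
63.36 (187.5 − T) = 1060.32 (T − 29.5)
11880 − 63.36 T = 1060.32 T − 31279
43159 = 1123.68 T
T = 38.41 °C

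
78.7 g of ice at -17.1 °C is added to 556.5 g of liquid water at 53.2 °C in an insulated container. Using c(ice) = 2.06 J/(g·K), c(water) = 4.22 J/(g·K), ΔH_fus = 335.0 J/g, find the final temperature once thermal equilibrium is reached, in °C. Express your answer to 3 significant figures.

T_f = 35.7 °C

Heat to bring ice to 0 °C and melt it: q₁ = 78.7×2.06×17.1 + 78.7×335.0 = 29137 J
Heat the water can supply cooling to 0 °C: 556.5×4.22×53.2 = 124936 J > q₁, so all ice melts.
Energy balance: 556.5×4.22×(53.2 − T) = 29137 + 78.7×4.22×(T − 0)
2348.43(53.2 − T) = 29137 + 332.114 T
124936 − 29137 = 2680.544 T
T = 95799 / 2680.544 = 35.74 °C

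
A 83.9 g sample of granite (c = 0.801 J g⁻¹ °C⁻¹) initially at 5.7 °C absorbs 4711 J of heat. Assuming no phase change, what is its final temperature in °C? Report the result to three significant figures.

ΔT = q / (m c) = 4711 / (83.9 × 0.801) = 70.10 °C
T_f = 5.7 + 70.10 = 75.80 °C

T_f = 75.8 °C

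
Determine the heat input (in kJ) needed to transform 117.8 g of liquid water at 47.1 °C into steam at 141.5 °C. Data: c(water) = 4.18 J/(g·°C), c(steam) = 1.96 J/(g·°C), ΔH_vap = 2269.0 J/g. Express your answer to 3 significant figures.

q1 (heat water 47.1→100.0 °C): 117.8 × 4.18 × 52.9 = 26048 J
q2 (vaporize at 100 °C): 117.8 × 2269.0 = 267288 J
q3 (heat steam 100.0→141.5 °C): 117.8 × 1.96 × 41.5 = 9582 J
Total: 26048 + 267288 + 9582 = 302918 J = 303 kJ

q = 303 kJ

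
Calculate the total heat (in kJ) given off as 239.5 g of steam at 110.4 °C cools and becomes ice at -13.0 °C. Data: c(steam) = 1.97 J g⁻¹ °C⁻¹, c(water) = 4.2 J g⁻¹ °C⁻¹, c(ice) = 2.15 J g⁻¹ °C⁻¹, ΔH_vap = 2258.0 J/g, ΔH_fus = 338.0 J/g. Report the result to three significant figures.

q = 734 kJ

q1 (cool steam 110.4→100 °C): 239.5 × 1.97 × 10.4 = 4907 J
q2 (condense at 100 °C): 239.5 × 2258.0 = 540791 J
q3 (cool water 100→0 °C): 239.5 × 4.2 × 100.0 = 100590 J
q4 (freeze at 0 °C): 239.5 × 338.0 = 80951 J
q5 (cool ice 0→-13.0 °C): 239.5 × 2.15 × 13.0 = 6694 J
Total: 4907 + 540791 + 100590 + 80951 + 6694 = 733933 J = 734 kJ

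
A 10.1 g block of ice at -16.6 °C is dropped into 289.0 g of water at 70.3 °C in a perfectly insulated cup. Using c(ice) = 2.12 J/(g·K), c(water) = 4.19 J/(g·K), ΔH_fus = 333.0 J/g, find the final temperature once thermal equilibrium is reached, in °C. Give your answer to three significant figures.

Heat to bring ice to 0 °C and melt it: q₁ = 10.1×2.12×16.6 + 10.1×333.0 = 3718.7 J
Heat the water can supply cooling to 0 °C: 289.0×4.19×70.3 = 85127.0 J > q₁, so all ice melts.
Energy balance: 289.0×4.19×(70.3 − T) = 3718.7 + 10.1×4.19×(T − 0)
1210.91(70.3 − T) = 3718.7 + 42.319 T
85127.0 − 3718.7 = 1253.229 T
T = 81408.3 / 1253.229 = 64.96 °C

T_f = 65.0 °C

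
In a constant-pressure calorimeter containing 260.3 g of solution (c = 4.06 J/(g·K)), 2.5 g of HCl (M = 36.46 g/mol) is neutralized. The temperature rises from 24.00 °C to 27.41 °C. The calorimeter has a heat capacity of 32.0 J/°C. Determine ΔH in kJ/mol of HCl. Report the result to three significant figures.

ΔH = -54.1 kJ/mol

|ΔT| = |27.41 − 24.00| = 3.41 °C
|q_surr| = (260.3 × 4.06 + 32.0) × 3.41 = 1088.818 × 3.41 = 3713 J
n(HCl) = 2.5 / 36.46 = 0.06857 mol
Temperature rose, so q_rxn = −|q_surr| = -3.713 kJ
ΔH = q_rxn / n = -54.149 kJ/mol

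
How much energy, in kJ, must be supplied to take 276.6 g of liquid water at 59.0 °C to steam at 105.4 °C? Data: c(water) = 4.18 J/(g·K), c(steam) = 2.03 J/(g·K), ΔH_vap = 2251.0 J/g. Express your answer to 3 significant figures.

q1 (heat water 59.0→100.0 °C): 276.6 × 4.18 × 41.0 = 47404 J
q2 (vaporize at 100 °C): 276.6 × 2251.0 = 622627 J
q3 (heat steam 100.0→105.4 °C): 276.6 × 2.03 × 5.4 = 3032 J
Total: 47404 + 622627 + 3032 = 673063 J = 673 kJ

q = 673 kJ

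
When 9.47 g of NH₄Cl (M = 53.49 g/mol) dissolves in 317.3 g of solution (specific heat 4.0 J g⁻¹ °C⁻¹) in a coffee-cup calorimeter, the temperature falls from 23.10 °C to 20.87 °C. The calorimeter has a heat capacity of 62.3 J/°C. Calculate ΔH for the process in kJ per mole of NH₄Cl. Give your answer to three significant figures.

ΔH = 16.8 kJ/mol

|ΔT| = |20.87 − 23.10| = 2.23 °C
|q_surr| = (317.3 × 4.0 + 62.3) × 2.23 = 1331.5 × 2.23 = 2969 J
n(NH₄Cl) = 9.47 / 53.49 = 0.1770 mol
Temperature fell, so q_rxn = +|q_surr| = 2.969 kJ
ΔH = q_rxn / n = 16.77 kJ/mol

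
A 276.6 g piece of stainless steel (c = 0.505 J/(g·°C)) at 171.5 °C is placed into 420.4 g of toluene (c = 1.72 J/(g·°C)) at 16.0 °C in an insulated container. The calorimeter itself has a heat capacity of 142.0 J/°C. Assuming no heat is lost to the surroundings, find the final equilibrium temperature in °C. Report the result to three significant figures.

T_f = 37.6 °C

Heat lost by stainless steel = heat gained by toluene + calorimeter.
(276.6)(0.505)(171.5 − T) = [(420.4)(1.72) + 142.0](T − 16.0)
139.683 (171.5 − T) = 865.088 (T − 16.0)
23956 − 139.683 T = 865.088 T − 13841
37797 = 1004.771 T
T = 37.62 °C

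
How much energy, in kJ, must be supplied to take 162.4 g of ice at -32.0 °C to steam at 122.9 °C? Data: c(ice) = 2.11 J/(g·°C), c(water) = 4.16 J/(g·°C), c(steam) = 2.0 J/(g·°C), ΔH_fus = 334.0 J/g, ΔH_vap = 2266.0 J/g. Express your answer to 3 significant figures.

q1 (heat ice -32.0→0.0 °C): 162.4 × 2.11 × 32.0 = 10965 J
q2 (melt at 0 °C): 162.4 × 334.0 = 54242 J
q3 (heat water 0.0→100.0 °C): 162.4 × 4.16 × 100.0 = 67558 J
q4 (vaporize at 100 °C): 162.4 × 2266.0 = 367998 J
q5 (heat steam 100.0→122.9 °C): 162.4 × 2.0 × 22.9 = 7438 J
Total: 10965 + 54242 + 67558 + 367998 + 7438 = 508201 J = 508 kJ

q = 508 kJ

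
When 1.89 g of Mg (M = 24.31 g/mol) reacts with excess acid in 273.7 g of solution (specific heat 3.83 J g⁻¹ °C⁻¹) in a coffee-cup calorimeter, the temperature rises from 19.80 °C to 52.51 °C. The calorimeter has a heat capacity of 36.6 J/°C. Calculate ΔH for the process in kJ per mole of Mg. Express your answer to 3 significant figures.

|ΔT| = |52.51 − 19.80| = 32.71 °C
|q_surr| = (273.7 × 3.83 + 36.6) × 32.71 = 1084.871 × 32.71 = 35490 J
n(Mg) = 1.89 / 24.31 = 0.07775 mol
Temperature rose, so q_rxn = −|q_surr| = -35.49 kJ
ΔH = q_rxn / n = -456.46 kJ/mol

ΔH = -456 kJ/mol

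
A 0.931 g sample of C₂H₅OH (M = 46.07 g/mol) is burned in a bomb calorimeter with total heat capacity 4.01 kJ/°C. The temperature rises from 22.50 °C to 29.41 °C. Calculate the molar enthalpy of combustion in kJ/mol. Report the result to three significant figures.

ΔH = -1370 kJ/mol

ΔT = 29.41 − 22.50 = 6.91 °C
q_cal = C_cal × ΔT = 4.01 × 6.91 = 27.7091 kJ
n = 0.931 / 46.07 = 0.02021 mol
q_rxn = −q_cal = -27.7091 kJ
ΔH = -27.7091 / 0.02021 = -1371 kJ/mol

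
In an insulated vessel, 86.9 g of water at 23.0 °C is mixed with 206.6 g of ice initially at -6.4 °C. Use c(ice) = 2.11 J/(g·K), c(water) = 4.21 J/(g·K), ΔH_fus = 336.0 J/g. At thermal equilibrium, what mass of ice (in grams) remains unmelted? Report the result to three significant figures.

Heat to warm all ice to 0 °C: 206.6×2.11×6.4 = 2789.9 J
Heat released by water cooling to 0 °C: 86.9×4.21×23.0 = 8414.5 J
8414.5 J < 2789.9 + 206.6×336.0 = 72207.5 J, so not all ice melts; final T = 0 °C.
Heat left for melting: 8414.5 − 2789.9 = 5624.6 J
Mass melted = 5624.6 / 336.0 = 16.74 g
Ice remaining = 206.6 − 16.74 = 189.86 g

m_ice remaining = 190 g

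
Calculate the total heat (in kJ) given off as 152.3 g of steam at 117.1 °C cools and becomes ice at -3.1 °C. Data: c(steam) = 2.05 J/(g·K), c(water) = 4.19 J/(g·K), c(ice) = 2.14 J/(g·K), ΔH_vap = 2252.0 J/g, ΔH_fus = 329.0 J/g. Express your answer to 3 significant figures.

q = 463 kJ

q1 (cool steam 117.1→100 °C): 152.3 × 2.05 × 17.1 = 5339 J
q2 (condense at 100 °C): 152.3 × 2252.0 = 342980 J
q3 (cool water 100→0 °C): 152.3 × 4.19 × 100.0 = 63814 J
q4 (freeze at 0 °C): 152.3 × 329.0 = 50107 J
q5 (cool ice 0→-3.1 °C): 152.3 × 2.14 × 3.1 = 1010 J
Total: 5339 + 342980 + 63814 + 50107 + 1010 = 463250 J = 463 kJ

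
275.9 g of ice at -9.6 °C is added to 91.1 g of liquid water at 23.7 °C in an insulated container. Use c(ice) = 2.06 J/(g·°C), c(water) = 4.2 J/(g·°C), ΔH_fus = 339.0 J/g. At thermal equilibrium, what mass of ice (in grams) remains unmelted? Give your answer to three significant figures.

m_ice remaining = 265 g

Heat to warm all ice to 0 °C: 275.9×2.06×9.6 = 5456.2 J
Heat released by water cooling to 0 °C: 91.1×4.2×23.7 = 9068.1 J
9068.1 J < 5456.2 + 275.9×339.0 = 98986.3 J, so not all ice melts; final T = 0 °C.
Heat left for melting: 9068.1 − 5456.2 = 3611.9 J
Mass melted = 3611.9 / 339.0 = 10.65 g
Ice remaining = 275.9 − 10.65 = 265.25 g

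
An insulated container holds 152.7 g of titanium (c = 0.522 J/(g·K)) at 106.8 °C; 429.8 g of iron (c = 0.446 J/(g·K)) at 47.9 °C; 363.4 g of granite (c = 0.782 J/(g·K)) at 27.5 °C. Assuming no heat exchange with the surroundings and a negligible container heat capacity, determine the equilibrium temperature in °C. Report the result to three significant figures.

Σ mᵢcᵢ(T − Tᵢ) = 0  ⇒  T = Σ mᵢcᵢTᵢ / Σ mᵢcᵢ
Σ mᵢcᵢ = 152.7×0.522 + 429.8×0.446 + 363.4×0.782 = 555.5790
Σ mᵢcᵢTᵢ = 79.7094×106.8 + 191.6908×47.9 + 284.1788×27.5 = 25510
T = 25510 / 555.5790 = 45.92 °C

T_f = 45.9 °C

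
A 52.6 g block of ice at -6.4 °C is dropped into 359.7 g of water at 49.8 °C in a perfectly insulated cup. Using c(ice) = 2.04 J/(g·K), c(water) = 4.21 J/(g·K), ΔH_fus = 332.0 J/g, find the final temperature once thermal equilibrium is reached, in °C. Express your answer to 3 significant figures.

Heat to bring ice to 0 °C and melt it: q₁ = 52.6×2.04×6.4 + 52.6×332.0 = 18150 J
Heat the water can supply cooling to 0 °C: 359.7×4.21×49.8 = 75414.0 J > q₁, so all ice melts.
Energy balance: 359.7×4.21×(49.8 − T) = 18150 + 52.6×4.21×(T − 0)
1514.337(49.8 − T) = 18150 + 221.446 T
75414.0 − 18150 = 1735.783 T
T = 57264.0 / 1735.783 = 32.99 °C

T_f = 33.0 °C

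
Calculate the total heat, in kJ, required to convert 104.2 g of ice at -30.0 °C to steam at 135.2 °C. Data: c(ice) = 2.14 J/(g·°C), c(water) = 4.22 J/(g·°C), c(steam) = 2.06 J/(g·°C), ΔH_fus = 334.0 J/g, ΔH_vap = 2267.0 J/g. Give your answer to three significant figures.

q1 (heat ice -30.0→0.0 °C): 104.2 × 2.14 × 30.0 = 6690 J
q2 (melt at 0 °C): 104.2 × 334.0 = 34803 J
q3 (heat water 0.0→100.0 °C): 104.2 × 4.22 × 100.0 = 43972 J
q4 (vaporize at 100 °C): 104.2 × 2267.0 = 236221 J
q5 (heat steam 100.0→135.2 °C): 104.2 × 2.06 × 35.2 = 7556 J
Total: 6690 + 34803 + 43972 + 236221 + 7556 = 329242 J = 329 kJ

q = 329 kJ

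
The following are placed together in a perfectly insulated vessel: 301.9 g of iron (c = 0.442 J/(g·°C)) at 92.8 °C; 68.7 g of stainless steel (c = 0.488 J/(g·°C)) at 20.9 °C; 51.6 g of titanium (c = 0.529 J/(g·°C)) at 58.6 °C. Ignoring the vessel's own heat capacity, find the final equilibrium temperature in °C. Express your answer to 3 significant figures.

Σ mᵢcᵢ(T − Tᵢ) = 0  ⇒  T = Σ mᵢcᵢTᵢ / Σ mᵢcᵢ
Σ mᵢcᵢ = 301.9×0.442 + 68.7×0.488 + 51.6×0.529 = 194.2618
Σ mᵢcᵢTᵢ = 133.4398×92.8 + 33.5256×20.9 + 27.2964×58.6 = 14683
T = 14683 / 194.2618 = 75.58 °C

T_f = 75.6 °C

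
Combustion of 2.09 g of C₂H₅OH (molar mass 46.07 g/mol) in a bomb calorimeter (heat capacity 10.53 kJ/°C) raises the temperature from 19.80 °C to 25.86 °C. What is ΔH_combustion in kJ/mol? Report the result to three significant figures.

ΔT = 25.86 − 19.80 = 6.06 °C
q_cal = C_cal × ΔT = 10.53 × 6.06 = 63.8118 kJ
n = 2.09 / 46.07 = 0.04537 mol
q_rxn = −q_cal = -63.8118 kJ
ΔH = -63.8118 / 0.04537 = -1406 kJ/mol

ΔH = -1410 kJ/mol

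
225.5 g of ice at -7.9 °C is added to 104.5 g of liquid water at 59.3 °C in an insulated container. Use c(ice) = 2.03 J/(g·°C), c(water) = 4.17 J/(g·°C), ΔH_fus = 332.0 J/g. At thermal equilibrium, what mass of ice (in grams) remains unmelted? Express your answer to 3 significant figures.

m_ice remaining = 159 g

Heat to warm all ice to 0 °C: 225.5×2.03×7.9 = 3616.3 J
Heat released by water cooling to 0 °C: 104.5×4.17×59.3 = 25841 J
25841 J < 3616.3 + 225.5×332.0 = 78482.3 J, so not all ice melts; final T = 0 °C.
Heat left for melting: 25841 − 3616.3 = 22224.7 J
Mass melted = 22224.7 / 332.0 = 66.94 g
Ice remaining = 225.5 − 66.94 = 158.56 g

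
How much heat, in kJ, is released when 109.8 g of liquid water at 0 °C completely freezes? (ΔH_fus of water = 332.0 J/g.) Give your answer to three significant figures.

q = 36.5 kJ

q = m × ΔH_fus = 109.8 × 332.0 = 36450 J = 36.5 kJ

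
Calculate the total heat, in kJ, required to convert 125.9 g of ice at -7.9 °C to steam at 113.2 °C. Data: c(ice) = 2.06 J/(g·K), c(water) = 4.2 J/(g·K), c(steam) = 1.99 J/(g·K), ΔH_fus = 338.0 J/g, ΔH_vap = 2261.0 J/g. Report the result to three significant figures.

q1 (heat ice -7.9→0.0 °C): 125.9 × 2.06 × 7.9 = 2049 J
q2 (melt at 0 °C): 125.9 × 338.0 = 42554 J
q3 (heat water 0.0→100.0 °C): 125.9 × 4.2 × 100.0 = 52878 J
q4 (vaporize at 100 °C): 125.9 × 2261.0 = 284660 J
q5 (heat steam 100.0→113.2 °C): 125.9 × 1.99 × 13.2 = 3307 J
Total: 2049 + 42554 + 52878 + 284660 + 3307 = 385448 J = 385 kJ

q = 385 kJ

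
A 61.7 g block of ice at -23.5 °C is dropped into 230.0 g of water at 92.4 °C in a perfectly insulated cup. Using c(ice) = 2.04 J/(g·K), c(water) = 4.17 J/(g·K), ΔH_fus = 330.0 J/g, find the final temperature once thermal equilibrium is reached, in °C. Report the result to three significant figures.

Heat to bring ice to 0 °C and melt it: q₁ = 61.7×2.04×23.5 + 61.7×330.0 = 23319 J
Heat the water can supply cooling to 0 °C: 230.0×4.17×92.4 = 88620.8 J > q₁, so all ice melts.
Energy balance: 230.0×4.17×(92.4 − T) = 23319 + 61.7×4.17×(T − 0)
959.1(92.4 − T) = 23319 + 257.289 T
88620.8 − 23319 = 1216.389 T
T = 65301.8 / 1216.389 = 53.68 °C

T_f = 53.7 °C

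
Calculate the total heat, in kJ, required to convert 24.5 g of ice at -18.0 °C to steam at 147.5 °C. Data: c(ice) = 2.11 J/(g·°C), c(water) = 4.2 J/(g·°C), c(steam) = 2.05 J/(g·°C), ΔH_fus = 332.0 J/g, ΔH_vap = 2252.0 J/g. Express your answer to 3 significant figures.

q = 76.9 kJ

q1 (heat ice -18.0→0.0 °C): 24.5 × 2.11 × 18.0 = 931 J
q2 (melt at 0 °C): 24.5 × 332.0 = 8134 J
q3 (heat water 0.0→100.0 °C): 24.5 × 4.2 × 100.0 = 10290 J
q4 (vaporize at 100 °C): 24.5 × 2252.0 = 55174 J
q5 (heat steam 100.0→147.5 °C): 24.5 × 2.05 × 47.5 = 2386 J
Total: 931 + 8134 + 10290 + 55174 + 2386 = 76915 J = 76.9 kJ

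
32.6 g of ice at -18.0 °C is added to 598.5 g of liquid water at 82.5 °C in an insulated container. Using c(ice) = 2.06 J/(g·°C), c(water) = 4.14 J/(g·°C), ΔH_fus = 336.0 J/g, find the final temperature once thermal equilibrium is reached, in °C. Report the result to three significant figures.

Heat to bring ice to 0 °C and melt it: q₁ = 32.6×2.06×18.0 + 32.6×336.0 = 12162 J
Heat the water can supply cooling to 0 °C: 598.5×4.14×82.5 = 204418 J > q₁, so all ice melts.
Energy balance: 598.5×4.14×(82.5 − T) = 12162 + 32.6×4.14×(T − 0)
2477.79(82.5 − T) = 12162 + 134.964 T
204418 − 12162 = 2612.754 T
T = 192256 / 2612.754 = 73.58 °C

T_f = 73.6 °C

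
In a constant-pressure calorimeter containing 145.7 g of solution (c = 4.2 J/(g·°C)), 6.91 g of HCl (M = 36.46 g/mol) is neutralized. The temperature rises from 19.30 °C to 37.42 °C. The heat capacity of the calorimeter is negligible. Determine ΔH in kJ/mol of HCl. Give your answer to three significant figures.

|ΔT| = |37.42 − 19.30| = 18.12 °C
|q_surr| = (145.7 × 4.2) × 18.12 = 611.94 × 18.12 = 11090 J
n(HCl) = 6.91 / 36.46 = 0.1895 mol
Temperature rose, so q_rxn = −|q_surr| = -11.09 kJ
ΔH = q_rxn / n = -58.52 kJ/mol

ΔH = -58.5 kJ/mol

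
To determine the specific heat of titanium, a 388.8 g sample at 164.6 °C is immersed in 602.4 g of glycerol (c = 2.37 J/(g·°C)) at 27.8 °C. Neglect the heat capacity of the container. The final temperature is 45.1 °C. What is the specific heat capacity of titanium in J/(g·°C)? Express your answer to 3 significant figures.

c = 0.532 J/(g·°C)

q_gained = (602.4 × 2.37) × (45.1 − 27.8) = 24700 J
q_lost = 388.8 × c × (164.6 − 45.1) = 46461.6 c
Set equal: c = 24700 / 46461.6 = 0.532 J/(g·°C)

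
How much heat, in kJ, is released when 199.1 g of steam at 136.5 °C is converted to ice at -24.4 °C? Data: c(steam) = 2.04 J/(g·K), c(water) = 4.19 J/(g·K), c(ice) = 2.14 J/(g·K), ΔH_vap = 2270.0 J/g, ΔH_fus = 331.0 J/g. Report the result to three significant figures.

q1 (cool steam 136.5→100 °C): 199.1 × 2.04 × 36.5 = 14825 J
q2 (condense at 100 °C): 199.1 × 2270.0 = 451957 J
q3 (cool water 100→0 °C): 199.1 × 4.19 × 100.0 = 83423 J
q4 (freeze at 0 °C): 199.1 × 331.0 = 65902 J
q5 (cool ice 0→-24.4 °C): 199.1 × 2.14 × 24.4 = 10396 J
Total: 14825 + 451957 + 83423 + 65902 + 10396 = 626503 J = 627 kJ

q = 627 kJ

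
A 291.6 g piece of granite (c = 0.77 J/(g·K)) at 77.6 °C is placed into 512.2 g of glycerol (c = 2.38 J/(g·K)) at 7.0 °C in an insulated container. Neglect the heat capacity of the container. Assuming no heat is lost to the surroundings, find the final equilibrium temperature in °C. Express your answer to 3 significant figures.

T_f = 18.0 °C

Heat lost by granite = heat gained by glycerol.
(291.6)(0.77)(77.6 − T) = (512.2)(2.38)(T − 7.0)
224.532 (77.6 − T) = 1219.036 (T − 7.0)
17424 − 224.532 T = 1219.036 T − 8533.3
25957.3 = 1443.568 T
T = 17.98 °C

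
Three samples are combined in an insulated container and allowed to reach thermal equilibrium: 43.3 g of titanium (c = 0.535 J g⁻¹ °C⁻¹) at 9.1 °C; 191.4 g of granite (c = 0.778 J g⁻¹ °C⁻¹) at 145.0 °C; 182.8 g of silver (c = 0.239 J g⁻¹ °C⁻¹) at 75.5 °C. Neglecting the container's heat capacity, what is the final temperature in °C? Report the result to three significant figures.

T_f = 116 °C

Σ mᵢcᵢ(T − Tᵢ) = 0  ⇒  T = Σ mᵢcᵢTᵢ / Σ mᵢcᵢ
Σ mᵢcᵢ = 43.3×0.535 + 191.4×0.778 + 182.8×0.239 = 215.7639
Σ mᵢcᵢTᵢ = 23.1655×9.1 + 148.9092×145.0 + 43.6892×75.5 = 25101
T = 25101 / 215.7639 = 116.3 °C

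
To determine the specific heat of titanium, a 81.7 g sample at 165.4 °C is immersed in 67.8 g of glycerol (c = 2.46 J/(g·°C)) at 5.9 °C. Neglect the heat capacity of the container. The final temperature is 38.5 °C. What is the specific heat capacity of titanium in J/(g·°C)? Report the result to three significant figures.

c = 0.524 J/(g·°C)

q_gained = (67.8 × 2.46) × (38.5 − 5.9) = 5437 J
q_lost = 81.7 × c × (165.4 − 38.5) = 10367.73 c
Set equal: c = 5437 / 10367.73 = 0.524 J/(g·°C)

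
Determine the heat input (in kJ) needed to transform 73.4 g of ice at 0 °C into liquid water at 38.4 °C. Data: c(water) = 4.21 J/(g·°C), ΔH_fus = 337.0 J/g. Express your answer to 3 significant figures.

q1 (melt at 0 °C): 73.4 × 337.0 = 24736 J
q2 (heat water 0.0→38.4 °C): 73.4 × 4.21 × 38.4 = 11866 J
Total: 24736 + 11866 = 36602 J = 36.6 kJ

q = 36.6 kJ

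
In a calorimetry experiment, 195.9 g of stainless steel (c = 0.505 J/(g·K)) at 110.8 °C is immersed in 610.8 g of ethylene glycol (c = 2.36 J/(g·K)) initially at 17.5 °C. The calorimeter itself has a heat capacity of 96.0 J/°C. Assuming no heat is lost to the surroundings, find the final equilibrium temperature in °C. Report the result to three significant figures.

T_f = 23.1 °C

Heat lost by stainless steel = heat gained by ethylene glycol + calorimeter.
(195.9)(0.505)(110.8 − T) = [(610.8)(2.36) + 96.0](T − 17.5)
98.9295 (110.8 − T) = 1537.488 (T − 17.5)
10961 − 98.9295 T = 1537.488 T − 26906
37867 = 1636.4175 T
T = 23.14 °C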